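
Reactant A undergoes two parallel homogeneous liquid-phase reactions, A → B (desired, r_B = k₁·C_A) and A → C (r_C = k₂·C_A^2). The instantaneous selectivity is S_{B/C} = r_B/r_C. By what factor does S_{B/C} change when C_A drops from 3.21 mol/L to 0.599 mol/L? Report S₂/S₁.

5.36

S_{B/C} = (k₁/k₂)·C_A⁻¹, so S₂/S₁ = (C_{A,2}/C_{A,1})⁻¹.
= 3.21/0.599 = 5.36.
Selectivity toward B rises as C_A falls — low-concentration operation is favoured.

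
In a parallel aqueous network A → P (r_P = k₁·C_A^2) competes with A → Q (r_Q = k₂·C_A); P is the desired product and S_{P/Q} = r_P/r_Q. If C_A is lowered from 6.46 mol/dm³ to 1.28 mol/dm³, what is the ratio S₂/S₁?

S_{P/Q} = (k₁/k₂)·C_A, so S₂/S₁ = (C_{A,2}/C_{A,1}).
= 1.28/6.46 = 0.198.
Selectivity toward P falls as C_A falls — high-concentration operation is favoured.

0.198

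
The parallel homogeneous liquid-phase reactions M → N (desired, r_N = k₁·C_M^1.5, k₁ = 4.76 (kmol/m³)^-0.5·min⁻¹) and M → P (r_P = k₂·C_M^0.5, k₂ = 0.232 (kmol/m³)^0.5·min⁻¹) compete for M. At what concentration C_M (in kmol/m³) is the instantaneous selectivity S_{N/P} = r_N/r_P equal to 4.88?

0.238 kmol/m³

S_{N/P} = (k₁/k₂)·C_M ⇒ C_M = S·k₂/k₁.
= 4.88×0.232/4.76 = 0.238 kmol/m³.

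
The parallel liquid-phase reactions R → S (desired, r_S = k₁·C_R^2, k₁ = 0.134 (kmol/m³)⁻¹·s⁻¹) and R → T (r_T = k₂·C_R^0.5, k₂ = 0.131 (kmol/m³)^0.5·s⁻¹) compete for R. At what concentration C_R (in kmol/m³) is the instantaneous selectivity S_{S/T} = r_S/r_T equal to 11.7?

S_{S/T} = (k₁/k₂)·C_R^1.5 ⇒ C_R = (S·k₂/k₁)^(1/1.5).
= (11.7×0.131/0.134)^(0.6667) = (11.44)^(0.6667) = 5.08 kmol/m³.

5.08 kmol/m³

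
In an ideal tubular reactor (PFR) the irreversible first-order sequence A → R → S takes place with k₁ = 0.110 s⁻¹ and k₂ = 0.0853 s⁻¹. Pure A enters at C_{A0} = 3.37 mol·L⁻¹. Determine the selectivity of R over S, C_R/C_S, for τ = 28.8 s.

The intermediate concentration in a first-order A→B→C sequence is C_R = k₁C_{A0}(e^(−k₁τ) − e^(−k₂τ))/(k₂−k₁).
e^(−k₁τ) = e^(−0.110×28.8) = e^(−3.168) = 0.04209; e^(−k₂τ) = e^(−2.457) = 0.08572.
C_R = 0.110×3.37/(0.0853−0.110) × (0.04209−0.08572) = (-15.01)×(-0.04363) = 0.6549 mol·L⁻¹.
C_A = C_{A0}e^(−k₁τ) = 0.1418 mol·L⁻¹, so C_S = C_{A0}−C_A−C_R = 2.573 mol·L⁻¹; C_R/C_S = 0.254.

0.254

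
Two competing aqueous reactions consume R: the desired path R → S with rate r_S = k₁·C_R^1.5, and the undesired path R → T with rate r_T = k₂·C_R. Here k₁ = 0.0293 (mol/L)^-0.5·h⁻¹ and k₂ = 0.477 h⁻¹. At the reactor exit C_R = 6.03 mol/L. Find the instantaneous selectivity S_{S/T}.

S_{S/T} = r_S/r_T = (k₁·C_R^1.5)/(k₂·C_R) = (k₁/k₂)·C_R^0.5.
= (0.0293×6.030^1.5) / (0.477×6.030) = 0.4339/2.876 = 0.151.
Since the desired path is higher order in R, keeping C_R high (PFR or concentrated feed) favours S.

0.151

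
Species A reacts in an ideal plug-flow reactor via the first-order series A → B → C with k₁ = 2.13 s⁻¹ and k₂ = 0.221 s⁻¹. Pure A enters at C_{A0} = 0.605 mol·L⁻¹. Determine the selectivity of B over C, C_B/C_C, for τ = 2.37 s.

For first-order series with pure A initially, C_B(τ) = k₁C_{A0}/(k₂−k₁)·(e^(−k₁τ) − e^(−k₂τ)).
e^(−k₁τ) = e^(−2.13×2.37) = e^(−5.048) = 0.006422; e^(−k₂τ) = e^(−0.5238) = 0.5923.
C_B = 2.13×0.605/(0.221−2.13) × (0.006422−0.5923) = (-0.6750)×(-0.5859) = 0.3955 mol·L⁻¹.
C_A = C_{A0}e^(−k₁τ) = 0.003885 mol·L⁻¹, so C_C = C_{A0}−C_A−C_B = 0.2056 mol·L⁻¹; C_B/C_C = 1.92.

1.92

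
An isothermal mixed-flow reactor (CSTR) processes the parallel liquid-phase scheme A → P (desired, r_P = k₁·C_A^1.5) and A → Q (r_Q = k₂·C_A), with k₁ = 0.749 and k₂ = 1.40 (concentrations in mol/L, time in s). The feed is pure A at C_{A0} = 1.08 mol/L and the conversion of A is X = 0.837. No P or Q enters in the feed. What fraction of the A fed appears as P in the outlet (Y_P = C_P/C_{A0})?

0.153

Exit C_A = C_{A0}(1−X) = 1.08×0.163 = 0.1760 mol/L.
A CSTR operates uniformly at the exit composition, giving r_P = 0.05532 and r_Q = 0.2465 (each k·C_A^n at C_A = 0.1760).
Fraction of consumed A going to P: r_P/(r_P+r_Q) = 0.1833.
C_P = 0.1833·C_{A0}·X = 0.1833×1.08×0.837 = 0.166 mol/L; Y_P = C_P/C_{A0} = 0.153.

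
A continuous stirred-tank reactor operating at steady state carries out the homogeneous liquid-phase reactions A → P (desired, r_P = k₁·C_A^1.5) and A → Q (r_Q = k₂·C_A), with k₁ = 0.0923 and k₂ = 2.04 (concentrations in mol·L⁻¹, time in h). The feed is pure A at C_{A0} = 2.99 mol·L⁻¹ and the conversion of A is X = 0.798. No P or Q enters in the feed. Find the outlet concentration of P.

0.0810 mol·L⁻¹

Exit C_A = C_{A0}(1−X) = 2.99×0.202 = 0.6040 mol·L⁻¹.
Rates in a CSTR are evaluated at the outlet concentration: r_P = 0.0923×0.6040^1.5 = 0.04332, r_Q = 2.04×0.6040 = 1.232.
Fraction of consumed A going to P: r_P/(r_P+r_Q) = 0.03397.
C_P = 0.03397·C_{A0}·X = 0.03397×2.99×0.798 = 0.0810 mol·L⁻¹.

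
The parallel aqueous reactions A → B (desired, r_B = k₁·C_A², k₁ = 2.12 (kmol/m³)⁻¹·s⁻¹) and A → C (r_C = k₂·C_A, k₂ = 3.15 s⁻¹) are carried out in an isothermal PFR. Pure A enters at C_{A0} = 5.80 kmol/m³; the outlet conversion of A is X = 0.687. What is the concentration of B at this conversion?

C_A = C_{A0}(1−X) = 1.815 kmol/m³.
Along a PFR/batch, dC_C/dC_A = −r_C/(r_B+r_C) = −k₂/(k₂+k₁·C_A).
Integrating from C_{A0} to C_A: C_C = (3.15/2.12)·ln[(3.15+2.12·5.80)/(3.15+2.12·1.82)] = 1.486·ln(15.45/6.999) = 1.176 kmol/m³.
Then C_B = (C_{A0}−C_A) − C_C = 3.985 − 1.176 = 2.808 kmol/m³.

2.81 kmol/m³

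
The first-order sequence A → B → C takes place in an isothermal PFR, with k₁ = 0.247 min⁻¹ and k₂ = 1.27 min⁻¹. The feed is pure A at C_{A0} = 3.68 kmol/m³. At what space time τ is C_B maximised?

1.60 min

For first-order series the maximum of C_B occurs at τ_opt = ln(k₂/k₁)/(k₂−k₁).
= ln(1.27/0.247)/(1.27−0.247) = ln(5.142)/1.023 = 1.637/1.023 = 1.60 min.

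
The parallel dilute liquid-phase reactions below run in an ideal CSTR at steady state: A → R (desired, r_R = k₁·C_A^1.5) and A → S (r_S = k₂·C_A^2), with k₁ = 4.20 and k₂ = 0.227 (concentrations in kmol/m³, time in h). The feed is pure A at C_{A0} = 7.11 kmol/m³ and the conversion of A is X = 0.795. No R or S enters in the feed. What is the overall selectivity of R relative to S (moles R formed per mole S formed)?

15.3

Exit C_A = C_{A0}(1−X) = 7.11×0.205 = 1.458 kmol/m³.
Rates in a CSTR are evaluated at the outlet concentration: r_R = 4.20×1.458^1.5 = 7.391, r_S = 0.227×1.458^2 = 0.4823.
Overall selectivity = C_R/C_S = r_Rτ/(r_Sτ) = r_R/r_S = 15.3.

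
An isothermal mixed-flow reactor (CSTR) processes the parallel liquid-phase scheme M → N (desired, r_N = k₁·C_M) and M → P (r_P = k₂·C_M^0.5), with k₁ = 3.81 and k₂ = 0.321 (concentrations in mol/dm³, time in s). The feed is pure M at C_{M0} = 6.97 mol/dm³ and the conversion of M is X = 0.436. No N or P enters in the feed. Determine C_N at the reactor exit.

Exit C_M = C_{M0}(1−X) = 6.97×0.564 = 3.931 mol/dm³.
A CSTR operates uniformly at the exit composition, giving r_N = 14.98 and r_P = 0.6364 (each k·C_M^n at C_M = 3.931).
Fraction of consumed M going to N: r_N/(r_N+r_P) = 0.9592.
C_N = 0.9592·C_{M0}·X = 0.9592×6.97×0.436 = 2.92 mol/dm³.

2.92 mol/dm³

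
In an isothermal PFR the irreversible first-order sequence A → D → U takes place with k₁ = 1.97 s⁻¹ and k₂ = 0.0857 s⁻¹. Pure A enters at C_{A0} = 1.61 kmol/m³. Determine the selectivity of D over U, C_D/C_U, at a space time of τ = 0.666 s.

For first-order series with pure A initially, C_D(τ) = k₁C_{A0}/(k₂−k₁)·(e^(−k₁τ) − e^(−k₂τ)).
e^(−k₁τ) = e^(−1.97×0.666) = e^(−1.312) = 0.2693; e^(−k₂τ) = e^(−0.05708) = 0.9445.
C_D = 1.97×1.61/(0.0857−1.97) × (0.2693−0.9445) = (-1.683)×(-0.6752) = 1.137 kmol/m³.
C_A = C_{A0}e^(−k₁τ) = 0.4335 kmol/m³, so C_U = C_{A0}−C_A−C_D = 0.03987 kmol/m³; C_D/C_U = 28.5.

28.5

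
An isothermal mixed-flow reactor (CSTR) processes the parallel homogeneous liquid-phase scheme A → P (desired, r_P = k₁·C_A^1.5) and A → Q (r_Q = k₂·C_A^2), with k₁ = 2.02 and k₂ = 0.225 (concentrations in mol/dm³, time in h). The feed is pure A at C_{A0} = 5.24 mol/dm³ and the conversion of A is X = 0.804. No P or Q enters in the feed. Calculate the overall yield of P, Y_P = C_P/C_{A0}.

0.722

Exit C_A = C_{A0}(1−X) = 5.24×0.196 = 1.027 mol/dm³.
A CSTR operates uniformly at the exit composition, giving r_P = 2.102 and r_Q = 0.2373 (each k·C_A^n at C_A = 1.027).
Fraction of consumed A going to P: r_P/(r_P+r_Q) = 0.8986.
C_P = 0.8986·C_{A0}·X = 0.8986×5.24×0.804 = 3.79 mol/dm³; Y_P = C_P/C_{A0} = 0.722.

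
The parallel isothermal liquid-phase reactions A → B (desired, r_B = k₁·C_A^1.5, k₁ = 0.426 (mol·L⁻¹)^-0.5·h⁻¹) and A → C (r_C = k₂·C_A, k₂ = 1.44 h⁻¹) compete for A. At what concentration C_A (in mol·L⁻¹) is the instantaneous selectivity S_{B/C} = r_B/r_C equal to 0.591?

3.99 mol·L⁻¹

S_{B/C} = (k₁/k₂)·C_A^0.5 ⇒ C_A = (S·k₂/k₁)^(2).
= (0.591×1.44/0.426)^(2) = (1.998)^(2) = 3.99 mol·L⁻¹.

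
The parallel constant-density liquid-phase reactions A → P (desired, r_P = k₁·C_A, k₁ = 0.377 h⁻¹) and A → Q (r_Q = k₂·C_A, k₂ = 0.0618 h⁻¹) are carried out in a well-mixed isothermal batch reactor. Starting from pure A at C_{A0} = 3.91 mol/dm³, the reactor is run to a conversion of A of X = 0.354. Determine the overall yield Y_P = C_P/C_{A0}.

0.304

C_A = C_{A0}(1−X) = 2.526 mol/dm³.
Both paths are first order in A, so the instantaneous fraction to P is constant: dC_P/d(−C_A) = k₁/(k₁+k₂) = 0.8592.
C_P = 0.8592·(C_{A0}−C_A) = 0.8592×1.384 = 1.19 mol/dm³.
Y_P = C_P/C_{A0} = 1.189/3.91 = 0.304.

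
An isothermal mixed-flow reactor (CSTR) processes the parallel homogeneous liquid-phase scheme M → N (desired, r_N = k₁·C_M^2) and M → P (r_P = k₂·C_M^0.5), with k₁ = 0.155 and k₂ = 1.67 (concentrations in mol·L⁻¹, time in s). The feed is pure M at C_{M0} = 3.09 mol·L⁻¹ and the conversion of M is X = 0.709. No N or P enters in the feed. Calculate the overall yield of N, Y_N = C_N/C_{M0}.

Exit C_M = C_{M0}(1−X) = 3.09×0.291 = 0.8992 mol·L⁻¹.
In a CSTR the entire volume is at exit conditions, so r_N = 0.155×0.8992^2 = 0.1253 and r_P = 1.67×0.8992^0.5 = 1.584.
Fraction of consumed M going to N: r_N/(r_N+r_P) = 0.07334.
C_N = 0.07334·C_{M0}·X = 0.07334×3.09×0.709 = 0.161 mol·L⁻¹; Y_N = C_N/C_{M0} = 0.0520.

0.0520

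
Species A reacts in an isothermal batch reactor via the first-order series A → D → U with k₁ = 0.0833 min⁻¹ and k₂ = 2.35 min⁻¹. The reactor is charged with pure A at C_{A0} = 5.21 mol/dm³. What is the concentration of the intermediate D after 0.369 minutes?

The intermediate concentration in a first-order A→B→C sequence is C_D = k₁C_{A0}(e^(−k₁t) − e^(−k₂t))/(k₂−k₁).
e^(−k₁t) = e^(−0.0833×0.369) = e^(−0.03074) = 0.9697; e^(−k₂t) = e^(−0.8671) = 0.4201.
C_D = 0.0833×5.21/(2.35−0.0833) × (0.9697−0.4201) = 0.1915×0.5496 = 0.1052 mol/dm³.

0.105 mol/dm³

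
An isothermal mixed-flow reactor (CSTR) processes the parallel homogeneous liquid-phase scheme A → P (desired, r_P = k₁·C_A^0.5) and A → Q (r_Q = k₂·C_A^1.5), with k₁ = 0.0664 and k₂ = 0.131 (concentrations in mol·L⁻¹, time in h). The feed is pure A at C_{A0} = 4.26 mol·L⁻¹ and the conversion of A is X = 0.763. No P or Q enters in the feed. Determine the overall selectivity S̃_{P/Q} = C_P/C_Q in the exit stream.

Exit C_A = C_{A0}(1−X) = 4.26×0.237 = 1.010 mol·L⁻¹.
Rates in a CSTR are evaluated at the outlet concentration: r_P = 0.0664×1.010^0.5 = 0.06672, r_Q = 0.131×1.010^1.5 = 0.1329.
Overall selectivity = C_P/C_Q = r_Pτ/(r_Qτ) = r_P/r_Q = 0.502.

0.502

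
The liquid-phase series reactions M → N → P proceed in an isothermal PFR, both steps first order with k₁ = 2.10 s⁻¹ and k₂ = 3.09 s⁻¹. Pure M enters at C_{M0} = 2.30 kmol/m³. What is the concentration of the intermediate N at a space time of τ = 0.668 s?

0.580 kmol/m³

The intermediate concentration in a first-order A→B→C sequence is C_N = k₁C_{M0}(e^(−k₁τ) − e^(−k₂τ))/(k₂−k₁).
e^(−k₁τ) = e^(−2.10×0.668) = e^(−1.403) = 0.2459; e^(−k₂τ) = e^(−2.064) = 0.1269.
C_N = 2.10×2.30/(3.09−2.10) × (0.2459−0.1269) = 4.879×0.1190 = 0.5805 kmol/m³.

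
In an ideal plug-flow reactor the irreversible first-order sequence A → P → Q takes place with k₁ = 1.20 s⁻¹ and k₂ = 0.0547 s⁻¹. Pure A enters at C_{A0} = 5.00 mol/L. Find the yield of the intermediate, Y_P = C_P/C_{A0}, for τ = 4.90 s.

0.798

Solving the coupled first-order balances gives C_P(τ) = [k₁/(k₂−k₁)]·C_{A0}·(e^(−k₁τ) − e^(−k₂τ)).
e^(−k₁τ) = e^(−1.20×4.90) = e^(−5.880) = 0.002795; e^(−k₂τ) = e^(−0.2680) = 0.7649.
C_P = 1.20×5.00/(0.0547−1.20) × (0.002795−0.7649) = (-5.239)×(-0.7621) = 3.992 mol/L.
Y_P = C_P/C_{A0} = 3.992/5.00 = 0.798.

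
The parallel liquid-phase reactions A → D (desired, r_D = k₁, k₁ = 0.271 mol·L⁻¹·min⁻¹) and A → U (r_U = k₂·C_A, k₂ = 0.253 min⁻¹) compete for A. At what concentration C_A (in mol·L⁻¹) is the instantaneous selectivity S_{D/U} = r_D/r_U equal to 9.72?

S_{D/U} = (k₁/k₂)·C_A⁻¹ ⇒ C_A = (S·k₂/k₁)^(-1).
= (9.72×0.253/0.271)^(-1) = (9.074)^(-1) = 0.110 mol·L⁻¹.

0.110 mol·L⁻¹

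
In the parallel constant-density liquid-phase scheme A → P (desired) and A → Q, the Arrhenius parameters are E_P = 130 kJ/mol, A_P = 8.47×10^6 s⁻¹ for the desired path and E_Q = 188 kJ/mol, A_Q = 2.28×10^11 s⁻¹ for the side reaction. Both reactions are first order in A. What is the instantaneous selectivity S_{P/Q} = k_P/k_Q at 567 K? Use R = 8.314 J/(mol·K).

8.19

k_P/k_Q = (A_P/A_Q)·exp[−(E_P−E_Q)/(RT)] = (A_P/A_Q)·exp[(E_Q−E_P)/(RT)].
(E_Q−E_P)/(RT) = (188−130)×10³/(8.314×567) = 58000/4714 = 12.30.
k_P/k_Q = (8.47×10^6/2.28×10^11)·exp(12.30) = 3.715×10^-5 × 2.205×10^5 = 8.19.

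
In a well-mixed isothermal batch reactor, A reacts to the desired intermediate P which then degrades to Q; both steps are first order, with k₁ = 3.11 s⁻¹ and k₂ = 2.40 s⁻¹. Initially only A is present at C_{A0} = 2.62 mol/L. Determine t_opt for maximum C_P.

The intermediate peaks when r₁ = r₂, i.e. k₁e^(−k₁t) = k₂e^(−k₂t), giving t_opt = ln(k₂/k₁)/(k₂−k₁).
= ln(2.40/3.11)/(2.40−3.11) = ln(0.7717)/-0.7100 = -0.2592/-0.7100 = 0.365 s.

0.365 s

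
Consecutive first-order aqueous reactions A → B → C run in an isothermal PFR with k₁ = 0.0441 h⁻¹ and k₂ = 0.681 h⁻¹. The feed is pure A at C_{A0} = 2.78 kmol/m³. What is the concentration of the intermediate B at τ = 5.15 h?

0.148 kmol/m³

Solving the coupled first-order balances gives C_B(τ) = [k₁/(k₂−k₁)]·C_{A0}·(e^(−k₁τ) − e^(−k₂τ)).
e^(−k₁τ) = e^(−0.0441×5.15) = e^(−0.2271) = 0.7968; e^(−k₂τ) = e^(−3.507) = 0.02998.
C_B = 0.0441×2.78/(0.681−0.0441) × (0.7968−0.02998) = 0.1925×0.7668 = 0.1476 kmol/m³.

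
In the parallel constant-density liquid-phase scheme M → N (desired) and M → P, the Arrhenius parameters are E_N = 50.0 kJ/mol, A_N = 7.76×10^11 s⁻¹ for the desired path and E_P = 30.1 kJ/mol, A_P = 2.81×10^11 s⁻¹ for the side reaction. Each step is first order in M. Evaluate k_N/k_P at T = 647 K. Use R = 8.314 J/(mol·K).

0.0683

Since both paths have the same order in M, the concentration cancels and S_{N/P} = k_N/k_P = (A_N/A_P)·exp[(E_P−E_N)/(RT)].
(E_P−E_N)/(RT) = (30.1−50.0)×10³/(8.314×647) = -19900/5379 = -3.699.
k_N/k_P = (7.76×10^11/2.81×10^11)·exp(-3.699) = 2.762 × 0.02474 = 0.0683.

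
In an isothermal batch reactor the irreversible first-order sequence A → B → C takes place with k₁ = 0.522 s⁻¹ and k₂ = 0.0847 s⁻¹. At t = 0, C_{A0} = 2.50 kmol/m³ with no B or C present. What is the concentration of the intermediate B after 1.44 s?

1.23 kmol/m³

The intermediate concentration in a first-order A→B→C sequence is C_B = k₁C_{A0}(e^(−k₁t) − e^(−k₂t))/(k₂−k₁).
e^(−k₁t) = e^(−0.522×1.44) = e^(−0.7517) = 0.4716; e^(−k₂t) = e^(−0.1220) = 0.8852.
C_B = 0.522×2.50/(0.0847−0.522) × (0.4716−0.8852) = (-2.984)×(-0.4136) = 1.234 kmol/m³.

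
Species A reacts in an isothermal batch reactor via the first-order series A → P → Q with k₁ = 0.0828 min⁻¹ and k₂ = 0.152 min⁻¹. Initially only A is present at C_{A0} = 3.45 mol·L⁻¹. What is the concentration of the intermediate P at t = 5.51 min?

0.829 mol·L⁻¹

Solving the coupled first-order balances gives C_P(t) = [k₁/(k₂−k₁)]·C_{A0}·(e^(−k₁t) − e^(−k₂t)).
e^(−k₁t) = e^(−0.0828×5.51) = e^(−0.4562) = 0.6337; e^(−k₂t) = e^(−0.8375) = 0.4328.
C_P = 0.0828×3.45/(0.152−0.0828) × (0.6337−0.4328) = 4.128×0.2009 = 0.8293 mol·L⁻¹.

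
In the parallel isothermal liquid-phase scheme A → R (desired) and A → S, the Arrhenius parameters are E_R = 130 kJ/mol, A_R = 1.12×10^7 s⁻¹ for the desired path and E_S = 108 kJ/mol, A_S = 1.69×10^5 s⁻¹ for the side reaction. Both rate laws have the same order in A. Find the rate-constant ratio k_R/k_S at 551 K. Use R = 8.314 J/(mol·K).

With equal orders, S_{R/S} = k_R/k_S = (A_R/A_S)·exp[(E_S−E_R)/(RT)].
(E_S−E_R)/(RT) = (108−130)×10³/(8.314×551) = -22000/4581 = -4.802.
k_R/k_S = (1.12×10^7/1.69×10^5)·exp(-4.802) = 66.27 × 0.008210 = 0.544.

0.544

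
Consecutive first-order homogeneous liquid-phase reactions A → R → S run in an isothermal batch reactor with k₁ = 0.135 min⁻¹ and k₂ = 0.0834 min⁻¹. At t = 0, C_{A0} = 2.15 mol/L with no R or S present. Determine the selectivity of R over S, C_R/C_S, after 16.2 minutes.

For first-order series with pure A initially, C_R(t) = k₁C_{A0}/(k₂−k₁)·(e^(−k₁t) − e^(−k₂t)).
e^(−k₁t) = e^(−0.135×16.2) = e^(−2.187) = 0.1123; e^(−k₂t) = e^(−1.351) = 0.2590.
C_R = 0.135×2.15/(0.0834−0.135) × (0.1123−0.2590) = (-5.625)×(-0.1467) = 0.8252 mol/L.
C_A = C_{A0}e^(−k₁t) = 0.2413 mol/L, so C_S = C_{A0}−C_A−C_R = 1.083 mol/L; C_R/C_S = 0.762.

0.762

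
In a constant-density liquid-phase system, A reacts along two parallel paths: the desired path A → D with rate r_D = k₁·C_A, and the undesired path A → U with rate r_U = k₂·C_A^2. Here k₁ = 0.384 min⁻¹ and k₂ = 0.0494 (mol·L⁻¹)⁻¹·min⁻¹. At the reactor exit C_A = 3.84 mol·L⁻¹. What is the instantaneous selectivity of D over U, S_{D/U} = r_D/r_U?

2.02

S_{D/U} = r_D/r_U = (k₁·C_A)/(k₂·C_A^2) = (k₁/k₂)·C_A⁻¹.
= (0.384×3.840) / (0.0494×3.840^2) = 1.475/0.7284 = 2.02.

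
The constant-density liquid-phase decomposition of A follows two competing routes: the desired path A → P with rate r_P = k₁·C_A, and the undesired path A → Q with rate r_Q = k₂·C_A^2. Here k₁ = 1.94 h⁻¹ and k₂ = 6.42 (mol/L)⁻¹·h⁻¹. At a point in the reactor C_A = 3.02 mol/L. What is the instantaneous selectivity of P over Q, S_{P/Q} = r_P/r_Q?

0.100

S_{P/Q} = r_P/r_Q = (k₁·C_A)/(k₂·C_A^2) = (k₁/k₂)·C_A⁻¹.
= (1.94×3.020) / (6.42×3.020^2) = 5.859/58.55 = 0.100.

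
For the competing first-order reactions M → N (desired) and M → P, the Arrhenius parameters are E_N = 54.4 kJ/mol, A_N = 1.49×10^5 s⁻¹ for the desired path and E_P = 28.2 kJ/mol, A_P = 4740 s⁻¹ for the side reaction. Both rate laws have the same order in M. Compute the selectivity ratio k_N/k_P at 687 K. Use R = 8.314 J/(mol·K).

With equal orders, S_{N/P} = k_N/k_P = (A_N/A_P)·exp[(E_P−E_N)/(RT)].
(E_P−E_N)/(RT) = (28.2−54.4)×10³/(8.314×687) = -26200/5712 = -4.587.
k_N/k_P = (1.49×10^5/4740)·exp(-4.587) = 31.43 × 0.01018 = 0.320.

0.320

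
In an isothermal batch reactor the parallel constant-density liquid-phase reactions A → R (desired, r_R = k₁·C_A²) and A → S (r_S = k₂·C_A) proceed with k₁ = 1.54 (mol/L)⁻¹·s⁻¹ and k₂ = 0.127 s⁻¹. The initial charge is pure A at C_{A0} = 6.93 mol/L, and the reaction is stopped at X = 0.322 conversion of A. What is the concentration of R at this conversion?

C_A = C_{A0}(1−X) = 4.699 mol/L.
Along a PFR/batch, dC_S/dC_A = −r_S/(r_R+r_S) = −k₂/(k₂+k₁·C_A).
Integrating from C_{A0} to C_A: C_S = (0.127/1.54)·ln[(0.127+1.54·6.93)/(0.127+1.54·4.70)] = 0.08247·ln(10.80/7.363) = 0.03159 mol/L.
Then C_R = (C_{A0}−C_A) − C_S = 2.231 − 0.03159 = 2.200 mol/L.

2.20 mol/L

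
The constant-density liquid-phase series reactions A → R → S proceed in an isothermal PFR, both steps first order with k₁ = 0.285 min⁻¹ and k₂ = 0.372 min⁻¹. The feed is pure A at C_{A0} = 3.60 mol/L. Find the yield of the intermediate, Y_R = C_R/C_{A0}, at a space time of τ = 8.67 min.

The intermediate concentration in a first-order A→B→C sequence is C_R = k₁C_{A0}(e^(−k₁τ) − e^(−k₂τ))/(k₂−k₁).
e^(−k₁τ) = e^(−0.285×8.67) = e^(−2.471) = 0.08450; e^(−k₂τ) = e^(−3.225) = 0.03975.
C_R = 0.285×3.60/(0.372−0.285) × (0.08450−0.03975) = 11.79×0.04476 = 0.5278 mol/L.
Y_R = C_R/C_{A0} = 0.5278/3.60 = 0.147.

0.147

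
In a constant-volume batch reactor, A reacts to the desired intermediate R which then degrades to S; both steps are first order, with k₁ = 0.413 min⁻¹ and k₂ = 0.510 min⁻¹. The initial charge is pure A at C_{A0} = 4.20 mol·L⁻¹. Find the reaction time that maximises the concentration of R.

The intermediate peaks when r₁ = r₂, i.e. k₁e^(−k₁t) = k₂e^(−k₂t), giving t_opt = ln(k₂/k₁)/(k₂−k₁).
= ln(0.510/0.413)/(0.510−0.413) = ln(1.235)/0.09700 = 0.2110/0.09700 = 2.17 min.

2.17 min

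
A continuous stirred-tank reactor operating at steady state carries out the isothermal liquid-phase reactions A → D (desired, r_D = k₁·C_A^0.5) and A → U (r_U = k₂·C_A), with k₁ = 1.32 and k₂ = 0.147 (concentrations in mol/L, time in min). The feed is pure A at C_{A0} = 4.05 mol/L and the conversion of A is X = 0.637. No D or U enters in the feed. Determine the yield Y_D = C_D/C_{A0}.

Exit C_A = C_{A0}(1−X) = 4.05×0.363 = 1.470 mol/L.
Rates in a CSTR are evaluated at the outlet concentration: r_D = 1.32×1.470^0.5 = 1.600, r_U = 0.147×1.470 = 0.2161.
Fraction of consumed A going to D: r_D/(r_D+r_U) = 0.8810.
C_D = 0.8810·C_{A0}·X = 0.8810×4.05×0.637 = 2.27 mol/L; Y_D = C_D/C_{A0} = 0.561.

0.561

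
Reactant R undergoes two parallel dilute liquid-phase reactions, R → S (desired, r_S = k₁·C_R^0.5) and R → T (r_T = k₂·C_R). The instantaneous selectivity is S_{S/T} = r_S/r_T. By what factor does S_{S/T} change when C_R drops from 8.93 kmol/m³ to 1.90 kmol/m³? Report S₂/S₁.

2.17

S_{S/T} = (k₁/k₂)·C_R^-0.5, so S₂/S₁ = (C_{R,2}/C_{R,1})^-0.5.
= (1.90/8.93)^(-0.5) = (0.2128)^(-0.5) = 2.17.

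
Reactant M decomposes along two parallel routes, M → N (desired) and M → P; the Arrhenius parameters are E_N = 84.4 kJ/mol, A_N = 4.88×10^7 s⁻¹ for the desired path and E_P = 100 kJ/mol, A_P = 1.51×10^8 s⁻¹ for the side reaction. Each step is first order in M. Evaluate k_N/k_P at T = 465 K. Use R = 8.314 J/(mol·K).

With equal orders, S_{N/P} = k_N/k_P = (A_N/A_P)·exp[(E_P−E_N)/(RT)].
(E_P−E_N)/(RT) = (100−84.4)×10³/(8.314×465) = 15600/3866 = 4.035.
k_N/k_P = (4.88×10^7/1.51×10^8)·exp(4.035) = 0.3232 × 56.55 = 18.3.
Since E_N < E_P, lowering the temperature improves selectivity toward N.

18.3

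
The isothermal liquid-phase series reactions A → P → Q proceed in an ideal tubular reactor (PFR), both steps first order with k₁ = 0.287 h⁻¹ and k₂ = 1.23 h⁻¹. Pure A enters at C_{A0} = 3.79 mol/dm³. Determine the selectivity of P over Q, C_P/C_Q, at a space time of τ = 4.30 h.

The intermediate concentration in a first-order A→B→C sequence is C_P = k₁C_{A0}(e^(−k₁τ) − e^(−k₂τ))/(k₂−k₁).
e^(−k₁τ) = e^(−0.287×4.30) = e^(−1.234) = 0.2911; e^(−k₂τ) = e^(−5.289) = 0.005047.
C_P = 0.287×3.79/(1.23−0.287) × (0.2911−0.005047) = 1.153×0.2860 = 0.3300 mol/dm³.
C_A = C_{A0}e^(−k₁τ) = 1.103 mol/dm³, so C_Q = C_{A0}−C_A−C_P = 2.357 mol/dm³; C_P/C_Q = 0.140.

0.140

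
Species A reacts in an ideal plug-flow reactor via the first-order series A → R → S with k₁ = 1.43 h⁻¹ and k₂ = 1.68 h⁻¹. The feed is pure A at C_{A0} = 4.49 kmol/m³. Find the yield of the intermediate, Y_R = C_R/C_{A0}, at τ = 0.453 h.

The intermediate concentration in a first-order A→B→C sequence is C_R = k₁C_{A0}(e^(−k₁τ) − e^(−k₂τ))/(k₂−k₁).
e^(−k₁τ) = e^(−1.43×0.453) = e^(−0.6478) = 0.5232; e^(−k₂τ) = e^(−0.7610) = 0.4672.
C_R = 1.43×4.49/(1.68−1.43) × (0.5232−0.4672) = 25.68×0.05602 = 1.439 kmol/m³.
Y_R = C_R/C_{A0} = 1.439/4.49 = 0.320.

0.320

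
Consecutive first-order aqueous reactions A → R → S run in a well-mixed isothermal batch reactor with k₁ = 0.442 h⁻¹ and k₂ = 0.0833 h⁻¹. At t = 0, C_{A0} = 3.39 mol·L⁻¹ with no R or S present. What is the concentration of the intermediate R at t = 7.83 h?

2.04 mol·L⁻¹

The intermediate concentration in a first-order A→B→C sequence is C_R = k₁C_{A0}(e^(−k₁t) − e^(−k₂t))/(k₂−k₁).
e^(−k₁t) = e^(−0.442×7.83) = e^(−3.461) = 0.03140; e^(−k₂t) = e^(−0.6522) = 0.5209.
C_R = 0.442×3.39/(0.0833−0.442) × (0.03140−0.5209) = (-4.177)×(-0.4895) = 2.045 mol·L⁻¹.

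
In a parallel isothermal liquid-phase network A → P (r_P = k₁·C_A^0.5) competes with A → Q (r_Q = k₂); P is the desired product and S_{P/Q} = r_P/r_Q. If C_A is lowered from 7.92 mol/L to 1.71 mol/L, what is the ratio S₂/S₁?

0.465

S_{P/Q} = (k₁/k₂)·C_A^0.5, so S₂/S₁ = (C_{A,2}/C_{A,1})^0.5.
= (1.71/7.92)^0.5 = (0.2159)^0.5 = 0.465.
Selectivity toward P falls as C_A falls — high-concentration operation is favoured.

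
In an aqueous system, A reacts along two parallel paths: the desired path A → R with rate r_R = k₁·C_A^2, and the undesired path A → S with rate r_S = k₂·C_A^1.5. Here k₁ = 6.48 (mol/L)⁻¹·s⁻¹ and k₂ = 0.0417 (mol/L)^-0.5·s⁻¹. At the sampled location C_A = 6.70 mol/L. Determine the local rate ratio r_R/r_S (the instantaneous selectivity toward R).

S_{R/S} = r_R/r_S = (k₁·C_A^2)/(k₂·C_A^1.5) = (k₁/k₂)·C_A^0.5.
= (6.48×6.700^2) / (0.0417×6.700^1.5) = 290.9/0.7232 = 402.
Since the desired path is higher order in A, keeping C_A high (PFR or concentrated feed) favours R.

402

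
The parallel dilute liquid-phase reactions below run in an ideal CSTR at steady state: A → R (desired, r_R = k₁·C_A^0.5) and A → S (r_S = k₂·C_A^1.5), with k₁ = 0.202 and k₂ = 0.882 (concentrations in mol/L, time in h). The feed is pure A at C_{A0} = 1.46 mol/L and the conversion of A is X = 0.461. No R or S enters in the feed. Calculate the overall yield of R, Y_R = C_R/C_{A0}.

0.104

Exit C_A = C_{A0}(1−X) = 1.46×0.539 = 0.7869 mol/L.
In a CSTR the entire volume is at exit conditions, so r_R = 0.202×0.7869^0.5 = 0.1792 and r_S = 0.882×0.7869^1.5 = 0.6157.
Fraction of consumed A going to R: r_R/(r_R+r_S) = 0.2254.
C_R = 0.2254·C_{A0}·X = 0.2254×1.46×0.461 = 0.152 mol/L; Y_R = C_R/C_{A0} = 0.104.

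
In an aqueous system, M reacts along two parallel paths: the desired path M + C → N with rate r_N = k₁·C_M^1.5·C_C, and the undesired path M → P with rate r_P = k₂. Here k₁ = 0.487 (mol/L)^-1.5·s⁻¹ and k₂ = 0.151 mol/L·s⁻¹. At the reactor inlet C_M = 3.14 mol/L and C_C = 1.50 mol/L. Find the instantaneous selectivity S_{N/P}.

26.9

S_{N/P} = r_N/r_P = (k₁·C_M^1.5·C_C)/(k₂) = (k₁/k₂)·C_M^1.5·C_C.
= (0.487×3.140^1.5×1.500) / (0.151) = 4.065/0.1510 = 26.9.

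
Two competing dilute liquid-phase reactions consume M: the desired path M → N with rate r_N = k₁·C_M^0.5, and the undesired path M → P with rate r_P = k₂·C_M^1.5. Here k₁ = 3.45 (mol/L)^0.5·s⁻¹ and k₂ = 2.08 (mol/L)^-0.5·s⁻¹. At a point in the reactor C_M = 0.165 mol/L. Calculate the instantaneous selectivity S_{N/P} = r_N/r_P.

10.1

S_{N/P} = r_N/r_P = (k₁·C_M^0.5)/(k₂·C_M^1.5) = (k₁/k₂)·C_M⁻¹.
= (3.45×0.1650^0.5) / (2.08×0.1650^1.5) = 1.401/0.1394 = 10.1.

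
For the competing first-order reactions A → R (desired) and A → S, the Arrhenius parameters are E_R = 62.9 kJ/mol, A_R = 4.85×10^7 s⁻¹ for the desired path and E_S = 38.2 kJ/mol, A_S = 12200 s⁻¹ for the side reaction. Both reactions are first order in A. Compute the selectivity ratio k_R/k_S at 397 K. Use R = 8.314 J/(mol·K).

2.24

Since both paths have the same order in A, the concentration cancels and S_{R/S} = k_R/k_S = (A_R/A_S)·exp[(E_S−E_R)/(RT)].
(E_S−E_R)/(RT) = (38.2−62.9)×10³/(8.314×397) = -24700/3301 = -7.483.
k_R/k_S = (4.85×10^7/12200)·exp(-7.483) = 3975 × 5.624×10^-4 = 2.24.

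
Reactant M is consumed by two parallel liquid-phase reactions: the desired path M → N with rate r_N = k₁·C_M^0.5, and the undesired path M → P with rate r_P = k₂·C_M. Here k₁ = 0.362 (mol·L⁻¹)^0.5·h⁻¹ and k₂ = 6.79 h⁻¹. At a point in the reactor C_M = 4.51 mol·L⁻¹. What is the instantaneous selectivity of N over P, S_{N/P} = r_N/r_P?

0.0251

S_{N/P} = r_N/r_P = (k₁·C_M^0.5)/(k₂·C_M) = (k₁/k₂)·C_M^-0.5.
= (0.362×4.510^0.5) / (6.79×4.510) = 0.7688/30.62 = 0.0251.
The undesired path is higher order in M, so low C_M (CSTR or dilute feed) favours N.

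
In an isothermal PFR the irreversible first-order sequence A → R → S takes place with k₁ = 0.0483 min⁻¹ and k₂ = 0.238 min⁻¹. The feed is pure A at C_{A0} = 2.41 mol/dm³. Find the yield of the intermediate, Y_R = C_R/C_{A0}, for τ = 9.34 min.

0.135

The intermediate concentration in a first-order A→B→C sequence is C_R = k₁C_{A0}(e^(−k₁τ) − e^(−k₂τ))/(k₂−k₁).
e^(−k₁τ) = e^(−0.0483×9.34) = e^(−0.4511) = 0.6369; e^(−k₂τ) = e^(−2.223) = 0.1083.
C_R = 0.0483×2.41/(0.238−0.0483) × (0.6369−0.1083) = 0.6136×0.5286 = 0.3244 mol/dm³.
Y_R = C_R/C_{A0} = 0.3244/2.41 = 0.135.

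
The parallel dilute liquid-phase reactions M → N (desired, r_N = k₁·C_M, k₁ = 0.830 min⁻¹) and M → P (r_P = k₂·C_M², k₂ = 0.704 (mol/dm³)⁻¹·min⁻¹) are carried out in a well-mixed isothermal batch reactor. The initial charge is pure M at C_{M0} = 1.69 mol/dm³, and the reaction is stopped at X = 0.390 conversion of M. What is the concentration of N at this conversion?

0.308 mol/dm³

C_M = C_{M0}(1−X) = 1.031 mol/dm³.
Along a PFR/batch, dC_N/dC_M = −r_N/(r_N+r_P) = −k₁/(k₁+k₂·C_M).
Integrating from C_{M0} to C_M: C_N = (0.830/0.704)·ln[(0.830+0.704·1.69)/(0.830+0.704·1.03)] = 1.179·ln(2.020/1.556) = 0.3077 mol/dm³.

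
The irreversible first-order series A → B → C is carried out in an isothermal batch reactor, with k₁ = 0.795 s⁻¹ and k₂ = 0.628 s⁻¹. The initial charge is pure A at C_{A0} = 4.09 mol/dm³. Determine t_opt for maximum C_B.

1.41 s

For first-order series the maximum of C_B occurs at t_opt = ln(k₂/k₁)/(k₂−k₁).
= ln(0.628/0.795)/(0.628−0.795) = ln(0.7899)/-0.1670 = -0.2358/-0.1670 = 1.41 s.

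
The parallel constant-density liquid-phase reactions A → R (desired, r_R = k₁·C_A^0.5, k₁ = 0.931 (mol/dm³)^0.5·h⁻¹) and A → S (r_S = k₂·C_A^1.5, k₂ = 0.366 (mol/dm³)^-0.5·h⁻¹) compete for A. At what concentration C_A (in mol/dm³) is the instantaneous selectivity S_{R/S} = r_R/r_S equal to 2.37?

1.07 mol/dm³

S_{R/S} = (k₁/k₂)·C_A⁻¹ ⇒ C_A = (S·k₂/k₁)^(-1).
= (2.37×0.366/0.931)^(-1) = (0.9317)^(-1) = 1.07 mol/dm³.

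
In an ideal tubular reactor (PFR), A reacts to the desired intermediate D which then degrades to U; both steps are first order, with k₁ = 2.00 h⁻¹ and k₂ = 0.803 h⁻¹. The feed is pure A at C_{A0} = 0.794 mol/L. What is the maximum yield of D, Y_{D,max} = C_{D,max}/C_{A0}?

Evaluating C_D at τ_opt = ln(k₂/k₁)/(k₂−k₁) gives C_{D,max}/C_{A0} = (k₁/k₂)^[k₂/(k₂−k₁)].
= (2.00/0.803)^(0.803/(0.803−2.00)) = (2.491)^(-0.6708) = 0.5422.

0.542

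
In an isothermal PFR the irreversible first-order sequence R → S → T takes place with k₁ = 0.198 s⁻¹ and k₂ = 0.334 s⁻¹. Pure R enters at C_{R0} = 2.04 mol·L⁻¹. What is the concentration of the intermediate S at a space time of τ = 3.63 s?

The intermediate concentration in a first-order A→B→C sequence is C_S = k₁C_{R0}(e^(−k₁τ) − e^(−k₂τ))/(k₂−k₁).
e^(−k₁τ) = e^(−0.198×3.63) = e^(−0.7187) = 0.4874; e^(−k₂τ) = e^(−1.212) = 0.2975.
C_S = 0.198×2.04/(0.334−0.198) × (0.4874−0.2975) = 2.970×0.1899 = 0.5640 mol·L⁻¹.

0.564 mol·L⁻¹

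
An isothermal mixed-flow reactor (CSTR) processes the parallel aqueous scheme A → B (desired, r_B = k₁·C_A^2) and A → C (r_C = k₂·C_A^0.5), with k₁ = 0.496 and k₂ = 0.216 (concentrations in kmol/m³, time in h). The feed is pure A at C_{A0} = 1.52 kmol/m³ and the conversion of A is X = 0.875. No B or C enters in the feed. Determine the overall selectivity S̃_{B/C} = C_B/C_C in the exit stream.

0.190

Exit C_A = C_{A0}(1−X) = 1.52×0.125 = 0.1900 kmol/m³.
Rates in a CSTR are evaluated at the outlet concentration: r_B = 0.496×0.1900^2 = 0.01791, r_C = 0.216×0.1900^0.5 = 0.09415.
Overall selectivity = C_B/C_C = r_Bτ/(r_Cτ) = r_B/r_C = 0.190.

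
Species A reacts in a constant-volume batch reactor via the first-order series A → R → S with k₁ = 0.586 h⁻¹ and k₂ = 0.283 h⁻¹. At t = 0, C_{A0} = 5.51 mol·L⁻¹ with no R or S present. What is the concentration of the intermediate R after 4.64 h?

2.16 mol·L⁻¹

Solving the coupled first-order balances gives C_R(t) = [k₁/(k₂−k₁)]·C_{A0}·(e^(−k₁t) − e^(−k₂t)).
e^(−k₁t) = e^(−0.586×4.64) = e^(−2.719) = 0.06594; e^(−k₂t) = e^(−1.313) = 0.2690.
C_R = 0.586×5.51/(0.283−0.586) × (0.06594−0.2690) = (-10.66)×(-0.2030) = 2.164 mol·L⁻¹.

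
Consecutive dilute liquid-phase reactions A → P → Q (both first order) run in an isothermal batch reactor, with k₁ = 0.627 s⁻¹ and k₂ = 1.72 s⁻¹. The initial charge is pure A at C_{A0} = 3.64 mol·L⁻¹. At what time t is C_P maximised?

0.923 s

Setting dC_P/dt = 0 gives t_opt = ln(k₂/k₁)/(k₂−k₁).
= ln(1.72/0.627)/(1.72−0.627) = ln(2.743)/1.093 = 1.009/1.093 = 0.923 s.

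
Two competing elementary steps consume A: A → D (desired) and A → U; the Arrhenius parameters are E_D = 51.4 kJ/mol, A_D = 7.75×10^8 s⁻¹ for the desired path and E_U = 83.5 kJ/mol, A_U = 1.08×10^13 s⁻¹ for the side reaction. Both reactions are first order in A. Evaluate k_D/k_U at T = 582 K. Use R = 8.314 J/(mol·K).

k_D/k_U = (A_D/A_U)·exp[−(E_D−E_U)/(RT)] = (A_D/A_U)·exp[(E_U−E_D)/(RT)].
(E_U−E_D)/(RT) = (83.5−51.4)×10³/(8.314×582) = 32100/4839 = 6.634.
k_D/k_U = (7.75×10^8/1.08×10^13)·exp(6.634) = 7.176×10^-5 × 760.5 = 0.0546.
Since E_D < E_U, lowering the temperature improves selectivity toward D.

0.0546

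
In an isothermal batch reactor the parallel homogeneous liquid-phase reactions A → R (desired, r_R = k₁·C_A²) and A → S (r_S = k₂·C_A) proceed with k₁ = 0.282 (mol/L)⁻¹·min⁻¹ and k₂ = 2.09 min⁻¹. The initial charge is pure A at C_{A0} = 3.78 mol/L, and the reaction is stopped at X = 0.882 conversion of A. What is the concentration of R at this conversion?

C_A = C_{A0}(1−X) = 0.4460 mol/L.
Along a PFR/batch, dC_S/dC_A = −r_S/(r_R+r_S) = −k₂/(k₂+k₁·C_A).
Integrating from C_{A0} to C_A: C_S = (2.09/0.282)·ln[(2.09+0.282·3.78)/(2.09+0.282·0.446)] = 7.411·ln(3.156/2.216) = 2.621 mol/L.
Then C_R = (C_{A0}−C_A) − C_S = 3.334 − 2.621 = 0.7127 mol/L.

0.713 mol/L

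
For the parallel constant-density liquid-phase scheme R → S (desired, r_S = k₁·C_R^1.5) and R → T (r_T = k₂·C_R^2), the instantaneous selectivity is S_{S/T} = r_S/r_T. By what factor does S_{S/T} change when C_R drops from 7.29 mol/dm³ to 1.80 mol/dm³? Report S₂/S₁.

S_{S/T} = (k₁/k₂)·C_R^-0.5, so S₂/S₁ = (C_{R,2}/C_{R,1})^-0.5.
= (1.80/7.29)^(-0.5) = (0.2469)^(-0.5) = 2.01.
Selectivity toward S rises as C_R falls — low-concentration operation is favoured.

2.01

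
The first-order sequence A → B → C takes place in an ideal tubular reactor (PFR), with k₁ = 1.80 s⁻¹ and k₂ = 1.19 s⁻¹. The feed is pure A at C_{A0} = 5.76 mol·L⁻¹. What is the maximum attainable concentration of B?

2.57 mol·L⁻¹

For a first-order series the maximum intermediate yield is C_{B,max}/C_{A0} = (k₁/k₂)^[k₂/(k₂−k₁)].
= (1.80/1.19)^(1.19/(1.19−1.80)) = (1.513)^(-1.951) = 0.4461.
C_{B,max} = 0.4461×5.76 = 2.57 mol·L⁻¹.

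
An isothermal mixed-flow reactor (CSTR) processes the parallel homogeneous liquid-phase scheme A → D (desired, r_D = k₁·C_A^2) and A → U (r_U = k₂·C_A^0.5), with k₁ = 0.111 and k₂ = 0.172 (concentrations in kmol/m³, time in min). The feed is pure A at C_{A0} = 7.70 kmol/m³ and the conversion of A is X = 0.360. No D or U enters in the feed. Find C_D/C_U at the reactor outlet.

7.06

Exit C_A = C_{A0}(1−X) = 7.70×0.640 = 4.928 kmol/m³.
In a CSTR the entire volume is at exit conditions, so r_D = 0.111×4.928^2 = 2.696 and r_U = 0.172×4.928^0.5 = 0.3818.
Overall selectivity = C_D/C_U = r_Dτ/(r_Uτ) = r_D/r_U = 7.06.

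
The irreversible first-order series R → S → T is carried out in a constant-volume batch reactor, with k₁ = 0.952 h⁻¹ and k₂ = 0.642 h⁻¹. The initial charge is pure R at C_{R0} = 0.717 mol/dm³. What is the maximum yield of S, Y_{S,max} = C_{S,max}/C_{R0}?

Evaluating C_S at t_opt = ln(k₂/k₁)/(k₂−k₁) gives C_{S,max}/C_{R0} = (k₁/k₂)^[k₂/(k₂−k₁)].
= (0.952/0.642)^(0.642/(0.642−0.952)) = (1.483)^(-2.071) = 0.4422.

0.442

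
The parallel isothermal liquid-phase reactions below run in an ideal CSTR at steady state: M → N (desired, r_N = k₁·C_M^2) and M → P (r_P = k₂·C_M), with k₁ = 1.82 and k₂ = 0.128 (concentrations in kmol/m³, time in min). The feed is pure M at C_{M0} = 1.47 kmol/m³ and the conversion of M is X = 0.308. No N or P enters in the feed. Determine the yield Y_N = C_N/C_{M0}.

Exit C_M = C_{M0}(1−X) = 1.47×0.692 = 1.017 kmol/m³.
In a CSTR the entire volume is at exit conditions, so r_N = 1.82×1.017^2 = 1.883 and r_P = 0.128×1.017 = 0.1302.
Fraction of consumed M going to N: r_N/(r_N+r_P) = 0.9353.
C_N = 0.9353·C_{M0}·X = 0.9353×1.47×0.308 = 0.423 kmol/m³; Y_N = C_N/C_{M0} = 0.288.

0.288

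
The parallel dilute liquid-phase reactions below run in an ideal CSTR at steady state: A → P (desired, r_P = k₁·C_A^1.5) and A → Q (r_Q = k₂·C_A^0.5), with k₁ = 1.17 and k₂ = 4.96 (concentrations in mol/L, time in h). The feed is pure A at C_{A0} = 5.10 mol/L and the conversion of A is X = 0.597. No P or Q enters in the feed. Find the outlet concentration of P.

Exit C_A = C_{A0}(1−X) = 5.10×0.403 = 2.055 mol/L.
A CSTR operates uniformly at the exit composition, giving r_P = 3.447 and r_Q = 7.111 (each k·C_A^n at C_A = 2.055).
Fraction of consumed A going to P: r_P/(r_P+r_Q) = 0.3265.
C_P = 0.3265·C_{A0}·X = 0.3265×5.10×0.597 = 0.994 mol/L.

0.994 mol/L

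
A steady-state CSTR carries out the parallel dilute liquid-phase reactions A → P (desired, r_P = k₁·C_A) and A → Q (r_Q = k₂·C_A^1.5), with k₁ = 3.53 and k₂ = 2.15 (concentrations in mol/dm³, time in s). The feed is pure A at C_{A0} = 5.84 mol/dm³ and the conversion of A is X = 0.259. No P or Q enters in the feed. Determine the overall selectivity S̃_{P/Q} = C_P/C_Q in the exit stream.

Exit C_A = C_{A0}(1−X) = 5.84×0.741 = 4.327 mol/dm³.
Rates in a CSTR are evaluated at the outlet concentration: r_P = 3.53×4.327 = 15.28, r_Q = 2.15×4.327^1.5 = 19.35.
Overall selectivity = C_P/C_Q = r_Pτ/(r_Qτ) = r_P/r_Q = 0.789.

0.789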